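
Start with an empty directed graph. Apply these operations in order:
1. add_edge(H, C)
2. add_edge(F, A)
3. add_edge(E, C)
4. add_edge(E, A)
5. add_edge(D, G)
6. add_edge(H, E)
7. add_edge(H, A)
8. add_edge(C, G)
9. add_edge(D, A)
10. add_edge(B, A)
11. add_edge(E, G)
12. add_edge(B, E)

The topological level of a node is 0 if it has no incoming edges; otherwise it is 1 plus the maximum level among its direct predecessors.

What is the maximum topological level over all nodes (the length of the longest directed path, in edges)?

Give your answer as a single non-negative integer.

Op 1: add_edge(H, C). Edges now: 1
Op 2: add_edge(F, A). Edges now: 2
Op 3: add_edge(E, C). Edges now: 3
Op 4: add_edge(E, A). Edges now: 4
Op 5: add_edge(D, G). Edges now: 5
Op 6: add_edge(H, E). Edges now: 6
Op 7: add_edge(H, A). Edges now: 7
Op 8: add_edge(C, G). Edges now: 8
Op 9: add_edge(D, A). Edges now: 9
Op 10: add_edge(B, A). Edges now: 10
Op 11: add_edge(E, G). Edges now: 11
Op 12: add_edge(B, E). Edges now: 12
Compute levels (Kahn BFS):
  sources (in-degree 0): B, D, F, H
  process B: level=0
    B->A: in-degree(A)=4, level(A)>=1
    B->E: in-degree(E)=1, level(E)>=1
  process D: level=0
    D->A: in-degree(A)=3, level(A)>=1
    D->G: in-degree(G)=2, level(G)>=1
  process F: level=0
    F->A: in-degree(A)=2, level(A)>=1
  process H: level=0
    H->A: in-degree(A)=1, level(A)>=1
    H->C: in-degree(C)=1, level(C)>=1
    H->E: in-degree(E)=0, level(E)=1, enqueue
  process E: level=1
    E->A: in-degree(A)=0, level(A)=2, enqueue
    E->C: in-degree(C)=0, level(C)=2, enqueue
    E->G: in-degree(G)=1, level(G)>=2
  process A: level=2
  process C: level=2
    C->G: in-degree(G)=0, level(G)=3, enqueue
  process G: level=3
All levels: A:2, B:0, C:2, D:0, E:1, F:0, G:3, H:0
max level = 3

Answer: 3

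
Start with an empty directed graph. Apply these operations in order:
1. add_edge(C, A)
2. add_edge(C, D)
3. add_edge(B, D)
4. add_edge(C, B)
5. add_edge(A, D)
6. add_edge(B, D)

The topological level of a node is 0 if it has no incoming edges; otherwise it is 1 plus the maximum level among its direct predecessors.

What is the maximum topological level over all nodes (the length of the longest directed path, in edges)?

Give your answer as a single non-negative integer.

Answer: 2

Derivation:
Op 1: add_edge(C, A). Edges now: 1
Op 2: add_edge(C, D). Edges now: 2
Op 3: add_edge(B, D). Edges now: 3
Op 4: add_edge(C, B). Edges now: 4
Op 5: add_edge(A, D). Edges now: 5
Op 6: add_edge(B, D) (duplicate, no change). Edges now: 5
Compute levels (Kahn BFS):
  sources (in-degree 0): C
  process C: level=0
    C->A: in-degree(A)=0, level(A)=1, enqueue
    C->B: in-degree(B)=0, level(B)=1, enqueue
    C->D: in-degree(D)=2, level(D)>=1
  process A: level=1
    A->D: in-degree(D)=1, level(D)>=2
  process B: level=1
    B->D: in-degree(D)=0, level(D)=2, enqueue
  process D: level=2
All levels: A:1, B:1, C:0, D:2
max level = 2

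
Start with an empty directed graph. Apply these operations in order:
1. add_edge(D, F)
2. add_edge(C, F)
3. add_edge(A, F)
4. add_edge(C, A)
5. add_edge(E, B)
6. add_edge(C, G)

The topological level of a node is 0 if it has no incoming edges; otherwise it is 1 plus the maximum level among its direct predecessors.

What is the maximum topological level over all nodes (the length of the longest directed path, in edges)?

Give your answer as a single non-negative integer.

Op 1: add_edge(D, F). Edges now: 1
Op 2: add_edge(C, F). Edges now: 2
Op 3: add_edge(A, F). Edges now: 3
Op 4: add_edge(C, A). Edges now: 4
Op 5: add_edge(E, B). Edges now: 5
Op 6: add_edge(C, G). Edges now: 6
Compute levels (Kahn BFS):
  sources (in-degree 0): C, D, E
  process C: level=0
    C->A: in-degree(A)=0, level(A)=1, enqueue
    C->F: in-degree(F)=2, level(F)>=1
    C->G: in-degree(G)=0, level(G)=1, enqueue
  process D: level=0
    D->F: in-degree(F)=1, level(F)>=1
  process E: level=0
    E->B: in-degree(B)=0, level(B)=1, enqueue
  process A: level=1
    A->F: in-degree(F)=0, level(F)=2, enqueue
  process G: level=1
  process B: level=1
  process F: level=2
All levels: A:1, B:1, C:0, D:0, E:0, F:2, G:1
max level = 2

Answer: 2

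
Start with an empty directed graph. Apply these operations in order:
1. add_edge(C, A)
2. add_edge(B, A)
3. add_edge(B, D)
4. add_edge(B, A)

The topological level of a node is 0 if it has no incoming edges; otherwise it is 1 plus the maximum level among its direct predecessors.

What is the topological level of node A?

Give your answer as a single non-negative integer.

Op 1: add_edge(C, A). Edges now: 1
Op 2: add_edge(B, A). Edges now: 2
Op 3: add_edge(B, D). Edges now: 3
Op 4: add_edge(B, A) (duplicate, no change). Edges now: 3
Compute levels (Kahn BFS):
  sources (in-degree 0): B, C
  process B: level=0
    B->A: in-degree(A)=1, level(A)>=1
    B->D: in-degree(D)=0, level(D)=1, enqueue
  process C: level=0
    C->A: in-degree(A)=0, level(A)=1, enqueue
  process D: level=1
  process A: level=1
All levels: A:1, B:0, C:0, D:1
level(A) = 1

Answer: 1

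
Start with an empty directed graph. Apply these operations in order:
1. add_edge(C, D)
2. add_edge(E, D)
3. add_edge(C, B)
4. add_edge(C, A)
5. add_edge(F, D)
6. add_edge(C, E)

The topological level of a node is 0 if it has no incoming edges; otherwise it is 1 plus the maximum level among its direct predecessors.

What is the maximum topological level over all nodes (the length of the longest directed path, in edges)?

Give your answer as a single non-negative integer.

Answer: 2

Derivation:
Op 1: add_edge(C, D). Edges now: 1
Op 2: add_edge(E, D). Edges now: 2
Op 3: add_edge(C, B). Edges now: 3
Op 4: add_edge(C, A). Edges now: 4
Op 5: add_edge(F, D). Edges now: 5
Op 6: add_edge(C, E). Edges now: 6
Compute levels (Kahn BFS):
  sources (in-degree 0): C, F
  process C: level=0
    C->A: in-degree(A)=0, level(A)=1, enqueue
    C->B: in-degree(B)=0, level(B)=1, enqueue
    C->D: in-degree(D)=2, level(D)>=1
    C->E: in-degree(E)=0, level(E)=1, enqueue
  process F: level=0
    F->D: in-degree(D)=1, level(D)>=1
  process A: level=1
  process B: level=1
  process E: level=1
    E->D: in-degree(D)=0, level(D)=2, enqueue
  process D: level=2
All levels: A:1, B:1, C:0, D:2, E:1, F:0
max level = 2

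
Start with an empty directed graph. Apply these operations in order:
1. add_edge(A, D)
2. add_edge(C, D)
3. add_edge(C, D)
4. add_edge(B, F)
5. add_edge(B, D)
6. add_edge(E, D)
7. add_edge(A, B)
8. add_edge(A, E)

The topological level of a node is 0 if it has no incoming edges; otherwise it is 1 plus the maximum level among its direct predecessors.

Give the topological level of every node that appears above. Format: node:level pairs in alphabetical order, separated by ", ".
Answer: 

Op 1: add_edge(A, D). Edges now: 1
Op 2: add_edge(C, D). Edges now: 2
Op 3: add_edge(C, D) (duplicate, no change). Edges now: 2
Op 4: add_edge(B, F). Edges now: 3
Op 5: add_edge(B, D). Edges now: 4
Op 6: add_edge(E, D). Edges now: 5
Op 7: add_edge(A, B). Edges now: 6
Op 8: add_edge(A, E). Edges now: 7
Compute levels (Kahn BFS):
  sources (in-degree 0): A, C
  process A: level=0
    A->B: in-degree(B)=0, level(B)=1, enqueue
    A->D: in-degree(D)=3, level(D)>=1
    A->E: in-degree(E)=0, level(E)=1, enqueue
  process C: level=0
    C->D: in-degree(D)=2, level(D)>=1
  process B: level=1
    B->D: in-degree(D)=1, level(D)>=2
    B->F: in-degree(F)=0, level(F)=2, enqueue
  process E: level=1
    E->D: in-degree(D)=0, level(D)=2, enqueue
  process F: level=2
  process D: level=2
All levels: A:0, B:1, C:0, D:2, E:1, F:2

Answer: A:0, B:1, C:0, D:2, E:1, F:2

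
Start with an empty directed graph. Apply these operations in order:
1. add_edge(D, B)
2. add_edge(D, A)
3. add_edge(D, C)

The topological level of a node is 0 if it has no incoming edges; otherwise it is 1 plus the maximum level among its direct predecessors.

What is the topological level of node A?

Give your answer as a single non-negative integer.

Op 1: add_edge(D, B). Edges now: 1
Op 2: add_edge(D, A). Edges now: 2
Op 3: add_edge(D, C). Edges now: 3
Compute levels (Kahn BFS):
  sources (in-degree 0): D
  process D: level=0
    D->A: in-degree(A)=0, level(A)=1, enqueue
    D->B: in-degree(B)=0, level(B)=1, enqueue
    D->C: in-degree(C)=0, level(C)=1, enqueue
  process A: level=1
  process B: level=1
  process C: level=1
All levels: A:1, B:1, C:1, D:0
level(A) = 1

Answer: 1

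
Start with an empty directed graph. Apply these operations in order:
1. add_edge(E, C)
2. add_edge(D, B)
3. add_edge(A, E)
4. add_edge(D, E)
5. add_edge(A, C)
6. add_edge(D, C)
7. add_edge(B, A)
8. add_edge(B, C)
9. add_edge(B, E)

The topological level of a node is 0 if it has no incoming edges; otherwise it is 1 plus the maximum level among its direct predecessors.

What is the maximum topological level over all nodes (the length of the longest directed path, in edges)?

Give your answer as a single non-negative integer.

Answer: 4

Derivation:
Op 1: add_edge(E, C). Edges now: 1
Op 2: add_edge(D, B). Edges now: 2
Op 3: add_edge(A, E). Edges now: 3
Op 4: add_edge(D, E). Edges now: 4
Op 5: add_edge(A, C). Edges now: 5
Op 6: add_edge(D, C). Edges now: 6
Op 7: add_edge(B, A). Edges now: 7
Op 8: add_edge(B, C). Edges now: 8
Op 9: add_edge(B, E). Edges now: 9
Compute levels (Kahn BFS):
  sources (in-degree 0): D
  process D: level=0
    D->B: in-degree(B)=0, level(B)=1, enqueue
    D->C: in-degree(C)=3, level(C)>=1
    D->E: in-degree(E)=2, level(E)>=1
  process B: level=1
    B->A: in-degree(A)=0, level(A)=2, enqueue
    B->C: in-degree(C)=2, level(C)>=2
    B->E: in-degree(E)=1, level(E)>=2
  process A: level=2
    A->C: in-degree(C)=1, level(C)>=3
    A->E: in-degree(E)=0, level(E)=3, enqueue
  process E: level=3
    E->C: in-degree(C)=0, level(C)=4, enqueue
  process C: level=4
All levels: A:2, B:1, C:4, D:0, E:3
max level = 4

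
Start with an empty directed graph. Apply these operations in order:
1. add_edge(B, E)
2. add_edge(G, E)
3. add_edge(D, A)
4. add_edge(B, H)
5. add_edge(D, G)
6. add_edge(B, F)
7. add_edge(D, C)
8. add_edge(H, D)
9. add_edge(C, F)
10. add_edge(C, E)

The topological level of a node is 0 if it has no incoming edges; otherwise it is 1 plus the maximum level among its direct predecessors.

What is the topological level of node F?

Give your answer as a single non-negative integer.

Op 1: add_edge(B, E). Edges now: 1
Op 2: add_edge(G, E). Edges now: 2
Op 3: add_edge(D, A). Edges now: 3
Op 4: add_edge(B, H). Edges now: 4
Op 5: add_edge(D, G). Edges now: 5
Op 6: add_edge(B, F). Edges now: 6
Op 7: add_edge(D, C). Edges now: 7
Op 8: add_edge(H, D). Edges now: 8
Op 9: add_edge(C, F). Edges now: 9
Op 10: add_edge(C, E). Edges now: 10
Compute levels (Kahn BFS):
  sources (in-degree 0): B
  process B: level=0
    B->E: in-degree(E)=2, level(E)>=1
    B->F: in-degree(F)=1, level(F)>=1
    B->H: in-degree(H)=0, level(H)=1, enqueue
  process H: level=1
    H->D: in-degree(D)=0, level(D)=2, enqueue
  process D: level=2
    D->A: in-degree(A)=0, level(A)=3, enqueue
    D->C: in-degree(C)=0, level(C)=3, enqueue
    D->G: in-degree(G)=0, level(G)=3, enqueue
  process A: level=3
  process C: level=3
    C->E: in-degree(E)=1, level(E)>=4
    C->F: in-degree(F)=0, level(F)=4, enqueue
  process G: level=3
    G->E: in-degree(E)=0, level(E)=4, enqueue
  process F: level=4
  process E: level=4
All levels: A:3, B:0, C:3, D:2, E:4, F:4, G:3, H:1
level(F) = 4

Answer: 4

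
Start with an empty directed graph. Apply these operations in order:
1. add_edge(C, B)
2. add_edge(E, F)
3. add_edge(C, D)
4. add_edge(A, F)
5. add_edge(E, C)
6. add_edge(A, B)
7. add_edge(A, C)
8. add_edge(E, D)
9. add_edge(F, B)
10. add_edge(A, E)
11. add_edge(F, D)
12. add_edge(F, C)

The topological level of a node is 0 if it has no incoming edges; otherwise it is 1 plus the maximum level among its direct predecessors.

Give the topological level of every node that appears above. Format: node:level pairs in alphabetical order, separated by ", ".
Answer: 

Op 1: add_edge(C, B). Edges now: 1
Op 2: add_edge(E, F). Edges now: 2
Op 3: add_edge(C, D). Edges now: 3
Op 4: add_edge(A, F). Edges now: 4
Op 5: add_edge(E, C). Edges now: 5
Op 6: add_edge(A, B). Edges now: 6
Op 7: add_edge(A, C). Edges now: 7
Op 8: add_edge(E, D). Edges now: 8
Op 9: add_edge(F, B). Edges now: 9
Op 10: add_edge(A, E). Edges now: 10
Op 11: add_edge(F, D). Edges now: 11
Op 12: add_edge(F, C). Edges now: 12
Compute levels (Kahn BFS):
  sources (in-degree 0): A
  process A: level=0
    A->B: in-degree(B)=2, level(B)>=1
    A->C: in-degree(C)=2, level(C)>=1
    A->E: in-degree(E)=0, level(E)=1, enqueue
    A->F: in-degree(F)=1, level(F)>=1
  process E: level=1
    E->C: in-degree(C)=1, level(C)>=2
    E->D: in-degree(D)=2, level(D)>=2
    E->F: in-degree(F)=0, level(F)=2, enqueue
  process F: level=2
    F->B: in-degree(B)=1, level(B)>=3
    F->C: in-degree(C)=0, level(C)=3, enqueue
    F->D: in-degree(D)=1, level(D)>=3
  process C: level=3
    C->B: in-degree(B)=0, level(B)=4, enqueue
    C->D: in-degree(D)=0, level(D)=4, enqueue
  process B: level=4
  process D: level=4
All levels: A:0, B:4, C:3, D:4, E:1, F:2

Answer: A:0, B:4, C:3, D:4, E:1, F:2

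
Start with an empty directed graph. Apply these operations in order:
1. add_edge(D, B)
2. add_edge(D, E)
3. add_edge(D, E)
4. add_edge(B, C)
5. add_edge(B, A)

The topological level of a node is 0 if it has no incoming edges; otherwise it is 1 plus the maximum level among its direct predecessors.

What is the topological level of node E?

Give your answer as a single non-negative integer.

Answer: 1

Derivation:
Op 1: add_edge(D, B). Edges now: 1
Op 2: add_edge(D, E). Edges now: 2
Op 3: add_edge(D, E) (duplicate, no change). Edges now: 2
Op 4: add_edge(B, C). Edges now: 3
Op 5: add_edge(B, A). Edges now: 4
Compute levels (Kahn BFS):
  sources (in-degree 0): D
  process D: level=0
    D->B: in-degree(B)=0, level(B)=1, enqueue
    D->E: in-degree(E)=0, level(E)=1, enqueue
  process B: level=1
    B->A: in-degree(A)=0, level(A)=2, enqueue
    B->C: in-degree(C)=0, level(C)=2, enqueue
  process E: level=1
  process A: level=2
  process C: level=2
All levels: A:2, B:1, C:2, D:0, E:1
level(E) = 1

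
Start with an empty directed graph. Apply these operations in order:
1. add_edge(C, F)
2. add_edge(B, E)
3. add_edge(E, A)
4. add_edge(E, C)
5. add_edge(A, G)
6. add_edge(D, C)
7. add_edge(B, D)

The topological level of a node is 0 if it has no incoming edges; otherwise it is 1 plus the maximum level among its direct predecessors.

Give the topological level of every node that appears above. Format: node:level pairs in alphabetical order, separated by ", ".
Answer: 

Op 1: add_edge(C, F). Edges now: 1
Op 2: add_edge(B, E). Edges now: 2
Op 3: add_edge(E, A). Edges now: 3
Op 4: add_edge(E, C). Edges now: 4
Op 5: add_edge(A, G). Edges now: 5
Op 6: add_edge(D, C). Edges now: 6
Op 7: add_edge(B, D). Edges now: 7
Compute levels (Kahn BFS):
  sources (in-degree 0): B
  process B: level=0
    B->D: in-degree(D)=0, level(D)=1, enqueue
    B->E: in-degree(E)=0, level(E)=1, enqueue
  process D: level=1
    D->C: in-degree(C)=1, level(C)>=2
  process E: level=1
    E->A: in-degree(A)=0, level(A)=2, enqueue
    E->C: in-degree(C)=0, level(C)=2, enqueue
  process A: level=2
    A->G: in-degree(G)=0, level(G)=3, enqueue
  process C: level=2
    C->F: in-degree(F)=0, level(F)=3, enqueue
  process G: level=3
  process F: level=3
All levels: A:2, B:0, C:2, D:1, E:1, F:3, G:3

Answer: A:2, B:0, C:2, D:1, E:1, F:3, G:3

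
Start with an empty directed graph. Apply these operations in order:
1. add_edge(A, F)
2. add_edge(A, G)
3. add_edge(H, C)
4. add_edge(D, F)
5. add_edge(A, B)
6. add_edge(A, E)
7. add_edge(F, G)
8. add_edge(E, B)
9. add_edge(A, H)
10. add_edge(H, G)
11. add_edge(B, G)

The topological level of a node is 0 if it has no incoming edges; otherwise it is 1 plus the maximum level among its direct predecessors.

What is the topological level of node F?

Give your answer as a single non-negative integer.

Op 1: add_edge(A, F). Edges now: 1
Op 2: add_edge(A, G). Edges now: 2
Op 3: add_edge(H, C). Edges now: 3
Op 4: add_edge(D, F). Edges now: 4
Op 5: add_edge(A, B). Edges now: 5
Op 6: add_edge(A, E). Edges now: 6
Op 7: add_edge(F, G). Edges now: 7
Op 8: add_edge(E, B). Edges now: 8
Op 9: add_edge(A, H). Edges now: 9
Op 10: add_edge(H, G). Edges now: 10
Op 11: add_edge(B, G). Edges now: 11
Compute levels (Kahn BFS):
  sources (in-degree 0): A, D
  process A: level=0
    A->B: in-degree(B)=1, level(B)>=1
    A->E: in-degree(E)=0, level(E)=1, enqueue
    A->F: in-degree(F)=1, level(F)>=1
    A->G: in-degree(G)=3, level(G)>=1
    A->H: in-degree(H)=0, level(H)=1, enqueue
  process D: level=0
    D->F: in-degree(F)=0, level(F)=1, enqueue
  process E: level=1
    E->B: in-degree(B)=0, level(B)=2, enqueue
  process H: level=1
    H->C: in-degree(C)=0, level(C)=2, enqueue
    H->G: in-degree(G)=2, level(G)>=2
  process F: level=1
    F->G: in-degree(G)=1, level(G)>=2
  process B: level=2
    B->G: in-degree(G)=0, level(G)=3, enqueue
  process C: level=2
  process G: level=3
All levels: A:0, B:2, C:2, D:0, E:1, F:1, G:3, H:1
level(F) = 1

Answer: 1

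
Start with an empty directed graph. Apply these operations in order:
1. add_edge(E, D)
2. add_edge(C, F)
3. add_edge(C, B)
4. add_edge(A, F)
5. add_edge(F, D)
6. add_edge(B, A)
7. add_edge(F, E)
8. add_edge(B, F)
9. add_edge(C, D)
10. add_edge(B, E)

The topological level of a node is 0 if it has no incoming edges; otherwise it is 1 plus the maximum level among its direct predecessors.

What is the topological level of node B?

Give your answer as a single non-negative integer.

Answer: 1

Derivation:
Op 1: add_edge(E, D). Edges now: 1
Op 2: add_edge(C, F). Edges now: 2
Op 3: add_edge(C, B). Edges now: 3
Op 4: add_edge(A, F). Edges now: 4
Op 5: add_edge(F, D). Edges now: 5
Op 6: add_edge(B, A). Edges now: 6
Op 7: add_edge(F, E). Edges now: 7
Op 8: add_edge(B, F). Edges now: 8
Op 9: add_edge(C, D). Edges now: 9
Op 10: add_edge(B, E). Edges now: 10
Compute levels (Kahn BFS):
  sources (in-degree 0): C
  process C: level=0
    C->B: in-degree(B)=0, level(B)=1, enqueue
    C->D: in-degree(D)=2, level(D)>=1
    C->F: in-degree(F)=2, level(F)>=1
  process B: level=1
    B->A: in-degree(A)=0, level(A)=2, enqueue
    B->E: in-degree(E)=1, level(E)>=2
    B->F: in-degree(F)=1, level(F)>=2
  process A: level=2
    A->F: in-degree(F)=0, level(F)=3, enqueue
  process F: level=3
    F->D: in-degree(D)=1, level(D)>=4
    F->E: in-degree(E)=0, level(E)=4, enqueue
  process E: level=4
    E->D: in-degree(D)=0, level(D)=5, enqueue
  process D: level=5
All levels: A:2, B:1, C:0, D:5, E:4, F:3
level(B) = 1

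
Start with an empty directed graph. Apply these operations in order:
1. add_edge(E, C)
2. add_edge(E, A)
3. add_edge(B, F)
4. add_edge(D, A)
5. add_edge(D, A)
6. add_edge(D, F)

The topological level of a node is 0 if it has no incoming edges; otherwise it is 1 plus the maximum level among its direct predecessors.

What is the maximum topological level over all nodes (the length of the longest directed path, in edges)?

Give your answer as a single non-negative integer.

Op 1: add_edge(E, C). Edges now: 1
Op 2: add_edge(E, A). Edges now: 2
Op 3: add_edge(B, F). Edges now: 3
Op 4: add_edge(D, A). Edges now: 4
Op 5: add_edge(D, A) (duplicate, no change). Edges now: 4
Op 6: add_edge(D, F). Edges now: 5
Compute levels (Kahn BFS):
  sources (in-degree 0): B, D, E
  process B: level=0
    B->F: in-degree(F)=1, level(F)>=1
  process D: level=0
    D->A: in-degree(A)=1, level(A)>=1
    D->F: in-degree(F)=0, level(F)=1, enqueue
  process E: level=0
    E->A: in-degree(A)=0, level(A)=1, enqueue
    E->C: in-degree(C)=0, level(C)=1, enqueue
  process F: level=1
  process A: level=1
  process C: level=1
All levels: A:1, B:0, C:1, D:0, E:0, F:1
max level = 1

Answer: 1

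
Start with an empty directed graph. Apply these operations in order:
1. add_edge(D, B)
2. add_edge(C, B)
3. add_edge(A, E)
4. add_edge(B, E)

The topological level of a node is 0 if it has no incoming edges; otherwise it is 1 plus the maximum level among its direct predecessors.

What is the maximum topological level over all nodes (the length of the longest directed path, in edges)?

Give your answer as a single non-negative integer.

Answer: 2

Derivation:
Op 1: add_edge(D, B). Edges now: 1
Op 2: add_edge(C, B). Edges now: 2
Op 3: add_edge(A, E). Edges now: 3
Op 4: add_edge(B, E). Edges now: 4
Compute levels (Kahn BFS):
  sources (in-degree 0): A, C, D
  process A: level=0
    A->E: in-degree(E)=1, level(E)>=1
  process C: level=0
    C->B: in-degree(B)=1, level(B)>=1
  process D: level=0
    D->B: in-degree(B)=0, level(B)=1, enqueue
  process B: level=1
    B->E: in-degree(E)=0, level(E)=2, enqueue
  process E: level=2
All levels: A:0, B:1, C:0, D:0, E:2
max level = 2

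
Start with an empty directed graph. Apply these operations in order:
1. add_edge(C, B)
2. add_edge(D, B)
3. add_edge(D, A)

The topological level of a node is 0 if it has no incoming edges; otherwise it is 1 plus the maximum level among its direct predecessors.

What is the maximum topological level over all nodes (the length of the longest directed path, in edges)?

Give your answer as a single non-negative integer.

Answer: 1

Derivation:
Op 1: add_edge(C, B). Edges now: 1
Op 2: add_edge(D, B). Edges now: 2
Op 3: add_edge(D, A). Edges now: 3
Compute levels (Kahn BFS):
  sources (in-degree 0): C, D
  process C: level=0
    C->B: in-degree(B)=1, level(B)>=1
  process D: level=0
    D->A: in-degree(A)=0, level(A)=1, enqueue
    D->B: in-degree(B)=0, level(B)=1, enqueue
  process A: level=1
  process B: level=1
All levels: A:1, B:1, C:0, D:0
max level = 1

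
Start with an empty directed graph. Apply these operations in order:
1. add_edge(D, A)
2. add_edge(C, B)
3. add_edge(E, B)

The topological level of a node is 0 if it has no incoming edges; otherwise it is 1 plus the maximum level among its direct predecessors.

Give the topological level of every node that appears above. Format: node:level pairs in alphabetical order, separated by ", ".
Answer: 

Op 1: add_edge(D, A). Edges now: 1
Op 2: add_edge(C, B). Edges now: 2
Op 3: add_edge(E, B). Edges now: 3
Compute levels (Kahn BFS):
  sources (in-degree 0): C, D, E
  process C: level=0
    C->B: in-degree(B)=1, level(B)>=1
  process D: level=0
    D->A: in-degree(A)=0, level(A)=1, enqueue
  process E: level=0
    E->B: in-degree(B)=0, level(B)=1, enqueue
  process A: level=1
  process B: level=1
All levels: A:1, B:1, C:0, D:0, E:0

Answer: A:1, B:1, C:0, D:0, E:0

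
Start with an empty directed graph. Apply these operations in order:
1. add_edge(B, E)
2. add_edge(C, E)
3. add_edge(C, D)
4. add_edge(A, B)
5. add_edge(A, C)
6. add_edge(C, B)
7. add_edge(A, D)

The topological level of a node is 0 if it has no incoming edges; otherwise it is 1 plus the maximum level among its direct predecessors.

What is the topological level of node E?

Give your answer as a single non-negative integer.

Op 1: add_edge(B, E). Edges now: 1
Op 2: add_edge(C, E). Edges now: 2
Op 3: add_edge(C, D). Edges now: 3
Op 4: add_edge(A, B). Edges now: 4
Op 5: add_edge(A, C). Edges now: 5
Op 6: add_edge(C, B). Edges now: 6
Op 7: add_edge(A, D). Edges now: 7
Compute levels (Kahn BFS):
  sources (in-degree 0): A
  process A: level=0
    A->B: in-degree(B)=1, level(B)>=1
    A->C: in-degree(C)=0, level(C)=1, enqueue
    A->D: in-degree(D)=1, level(D)>=1
  process C: level=1
    C->B: in-degree(B)=0, level(B)=2, enqueue
    C->D: in-degree(D)=0, level(D)=2, enqueue
    C->E: in-degree(E)=1, level(E)>=2
  process B: level=2
    B->E: in-degree(E)=0, level(E)=3, enqueue
  process D: level=2
  process E: level=3
All levels: A:0, B:2, C:1, D:2, E:3
level(E) = 3

Answer: 3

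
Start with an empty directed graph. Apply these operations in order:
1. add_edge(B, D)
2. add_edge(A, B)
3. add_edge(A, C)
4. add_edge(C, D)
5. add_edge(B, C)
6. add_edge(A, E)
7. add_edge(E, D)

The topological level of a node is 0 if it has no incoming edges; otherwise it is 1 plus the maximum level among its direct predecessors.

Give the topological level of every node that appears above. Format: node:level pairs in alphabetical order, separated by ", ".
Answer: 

Answer: A:0, B:1, C:2, D:3, E:1

Derivation:
Op 1: add_edge(B, D). Edges now: 1
Op 2: add_edge(A, B). Edges now: 2
Op 3: add_edge(A, C). Edges now: 3
Op 4: add_edge(C, D). Edges now: 4
Op 5: add_edge(B, C). Edges now: 5
Op 6: add_edge(A, E). Edges now: 6
Op 7: add_edge(E, D). Edges now: 7
Compute levels (Kahn BFS):
  sources (in-degree 0): A
  process A: level=0
    A->B: in-degree(B)=0, level(B)=1, enqueue
    A->C: in-degree(C)=1, level(C)>=1
    A->E: in-degree(E)=0, level(E)=1, enqueue
  process B: level=1
    B->C: in-degree(C)=0, level(C)=2, enqueue
    B->D: in-degree(D)=2, level(D)>=2
  process E: level=1
    E->D: in-degree(D)=1, level(D)>=2
  process C: level=2
    C->D: in-degree(D)=0, level(D)=3, enqueue
  process D: level=3
All levels: A:0, B:1, C:2, D:3, E:1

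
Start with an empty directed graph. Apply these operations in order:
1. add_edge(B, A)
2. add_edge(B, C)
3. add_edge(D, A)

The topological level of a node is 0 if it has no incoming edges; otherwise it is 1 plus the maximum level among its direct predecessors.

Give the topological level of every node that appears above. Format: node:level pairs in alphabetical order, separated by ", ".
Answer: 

Op 1: add_edge(B, A). Edges now: 1
Op 2: add_edge(B, C). Edges now: 2
Op 3: add_edge(D, A). Edges now: 3
Compute levels (Kahn BFS):
  sources (in-degree 0): B, D
  process B: level=0
    B->A: in-degree(A)=1, level(A)>=1
    B->C: in-degree(C)=0, level(C)=1, enqueue
  process D: level=0
    D->A: in-degree(A)=0, level(A)=1, enqueue
  process C: level=1
  process A: level=1
All levels: A:1, B:0, C:1, D:0

Answer: A:1, B:0, C:1, D:0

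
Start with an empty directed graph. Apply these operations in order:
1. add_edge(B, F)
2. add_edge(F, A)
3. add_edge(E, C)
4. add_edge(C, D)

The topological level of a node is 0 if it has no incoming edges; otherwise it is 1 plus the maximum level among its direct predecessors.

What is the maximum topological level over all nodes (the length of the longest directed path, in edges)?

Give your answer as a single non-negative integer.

Op 1: add_edge(B, F). Edges now: 1
Op 2: add_edge(F, A). Edges now: 2
Op 3: add_edge(E, C). Edges now: 3
Op 4: add_edge(C, D). Edges now: 4
Compute levels (Kahn BFS):
  sources (in-degree 0): B, E
  process B: level=0
    B->F: in-degree(F)=0, level(F)=1, enqueue
  process E: level=0
    E->C: in-degree(C)=0, level(C)=1, enqueue
  process F: level=1
    F->A: in-degree(A)=0, level(A)=2, enqueue
  process C: level=1
    C->D: in-degree(D)=0, level(D)=2, enqueue
  process A: level=2
  process D: level=2
All levels: A:2, B:0, C:1, D:2, E:0, F:1
max level = 2

Answer: 2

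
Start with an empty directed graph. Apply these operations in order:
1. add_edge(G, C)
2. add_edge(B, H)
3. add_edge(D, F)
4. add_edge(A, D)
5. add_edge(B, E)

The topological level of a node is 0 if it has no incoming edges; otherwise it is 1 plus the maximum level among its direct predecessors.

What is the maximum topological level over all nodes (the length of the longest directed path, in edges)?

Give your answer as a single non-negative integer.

Answer: 2

Derivation:
Op 1: add_edge(G, C). Edges now: 1
Op 2: add_edge(B, H). Edges now: 2
Op 3: add_edge(D, F). Edges now: 3
Op 4: add_edge(A, D). Edges now: 4
Op 5: add_edge(B, E). Edges now: 5
Compute levels (Kahn BFS):
  sources (in-degree 0): A, B, G
  process A: level=0
    A->D: in-degree(D)=0, level(D)=1, enqueue
  process B: level=0
    B->E: in-degree(E)=0, level(E)=1, enqueue
    B->H: in-degree(H)=0, level(H)=1, enqueue
  process G: level=0
    G->C: in-degree(C)=0, level(C)=1, enqueue
  process D: level=1
    D->F: in-degree(F)=0, level(F)=2, enqueue
  process E: level=1
  process H: level=1
  process C: level=1
  process F: level=2
All levels: A:0, B:0, C:1, D:1, E:1, F:2, G:0, H:1
max level = 2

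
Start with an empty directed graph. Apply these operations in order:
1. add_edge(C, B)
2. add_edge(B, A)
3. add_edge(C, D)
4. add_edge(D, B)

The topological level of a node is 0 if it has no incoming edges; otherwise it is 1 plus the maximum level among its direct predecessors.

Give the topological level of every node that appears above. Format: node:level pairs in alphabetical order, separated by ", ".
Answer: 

Answer: A:3, B:2, C:0, D:1

Derivation:
Op 1: add_edge(C, B). Edges now: 1
Op 2: add_edge(B, A). Edges now: 2
Op 3: add_edge(C, D). Edges now: 3
Op 4: add_edge(D, B). Edges now: 4
Compute levels (Kahn BFS):
  sources (in-degree 0): C
  process C: level=0
    C->B: in-degree(B)=1, level(B)>=1
    C->D: in-degree(D)=0, level(D)=1, enqueue
  process D: level=1
    D->B: in-degree(B)=0, level(B)=2, enqueue
  process B: level=2
    B->A: in-degree(A)=0, level(A)=3, enqueue
  process A: level=3
All levels: A:3, B:2, C:0, D:1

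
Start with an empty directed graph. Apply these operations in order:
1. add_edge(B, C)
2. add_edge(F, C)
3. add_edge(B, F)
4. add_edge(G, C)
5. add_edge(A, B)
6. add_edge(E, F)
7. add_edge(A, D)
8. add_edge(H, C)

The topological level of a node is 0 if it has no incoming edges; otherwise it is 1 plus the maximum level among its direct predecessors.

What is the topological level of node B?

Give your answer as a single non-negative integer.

Answer: 1

Derivation:
Op 1: add_edge(B, C). Edges now: 1
Op 2: add_edge(F, C). Edges now: 2
Op 3: add_edge(B, F). Edges now: 3
Op 4: add_edge(G, C). Edges now: 4
Op 5: add_edge(A, B). Edges now: 5
Op 6: add_edge(E, F). Edges now: 6
Op 7: add_edge(A, D). Edges now: 7
Op 8: add_edge(H, C). Edges now: 8
Compute levels (Kahn BFS):
  sources (in-degree 0): A, E, G, H
  process A: level=0
    A->B: in-degree(B)=0, level(B)=1, enqueue
    A->D: in-degree(D)=0, level(D)=1, enqueue
  process E: level=0
    E->F: in-degree(F)=1, level(F)>=1
  process G: level=0
    G->C: in-degree(C)=3, level(C)>=1
  process H: level=0
    H->C: in-degree(C)=2, level(C)>=1
  process B: level=1
    B->C: in-degree(C)=1, level(C)>=2
    B->F: in-degree(F)=0, level(F)=2, enqueue
  process D: level=1
  process F: level=2
    F->C: in-degree(C)=0, level(C)=3, enqueue
  process C: level=3
All levels: A:0, B:1, C:3, D:1, E:0, F:2, G:0, H:0
level(B) = 1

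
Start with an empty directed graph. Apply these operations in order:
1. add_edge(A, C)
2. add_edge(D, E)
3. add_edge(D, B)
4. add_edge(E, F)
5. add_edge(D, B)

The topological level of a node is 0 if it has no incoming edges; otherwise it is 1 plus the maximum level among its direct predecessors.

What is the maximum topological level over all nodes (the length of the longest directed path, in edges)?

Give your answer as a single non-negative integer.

Op 1: add_edge(A, C). Edges now: 1
Op 2: add_edge(D, E). Edges now: 2
Op 3: add_edge(D, B). Edges now: 3
Op 4: add_edge(E, F). Edges now: 4
Op 5: add_edge(D, B) (duplicate, no change). Edges now: 4
Compute levels (Kahn BFS):
  sources (in-degree 0): A, D
  process A: level=0
    A->C: in-degree(C)=0, level(C)=1, enqueue
  process D: level=0
    D->B: in-degree(B)=0, level(B)=1, enqueue
    D->E: in-degree(E)=0, level(E)=1, enqueue
  process C: level=1
  process B: level=1
  process E: level=1
    E->F: in-degree(F)=0, level(F)=2, enqueue
  process F: level=2
All levels: A:0, B:1, C:1, D:0, E:1, F:2
max level = 2

Answer: 2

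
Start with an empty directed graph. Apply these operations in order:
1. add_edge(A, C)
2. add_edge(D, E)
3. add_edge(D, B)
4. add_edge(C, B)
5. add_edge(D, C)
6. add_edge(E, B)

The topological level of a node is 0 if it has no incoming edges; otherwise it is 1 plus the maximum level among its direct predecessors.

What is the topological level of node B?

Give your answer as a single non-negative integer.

Op 1: add_edge(A, C). Edges now: 1
Op 2: add_edge(D, E). Edges now: 2
Op 3: add_edge(D, B). Edges now: 3
Op 4: add_edge(C, B). Edges now: 4
Op 5: add_edge(D, C). Edges now: 5
Op 6: add_edge(E, B). Edges now: 6
Compute levels (Kahn BFS):
  sources (in-degree 0): A, D
  process A: level=0
    A->C: in-degree(C)=1, level(C)>=1
  process D: level=0
    D->B: in-degree(B)=2, level(B)>=1
    D->C: in-degree(C)=0, level(C)=1, enqueue
    D->E: in-degree(E)=0, level(E)=1, enqueue
  process C: level=1
    C->B: in-degree(B)=1, level(B)>=2
  process E: level=1
    E->B: in-degree(B)=0, level(B)=2, enqueue
  process B: level=2
All levels: A:0, B:2, C:1, D:0, E:1
level(B) = 2

Answer: 2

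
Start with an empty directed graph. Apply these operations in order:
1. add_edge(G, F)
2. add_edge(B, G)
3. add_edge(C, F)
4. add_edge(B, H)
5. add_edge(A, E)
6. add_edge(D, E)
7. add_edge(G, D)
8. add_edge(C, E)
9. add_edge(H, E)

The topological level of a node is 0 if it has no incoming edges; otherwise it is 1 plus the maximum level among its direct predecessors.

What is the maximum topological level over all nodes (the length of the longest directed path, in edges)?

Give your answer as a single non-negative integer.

Op 1: add_edge(G, F). Edges now: 1
Op 2: add_edge(B, G). Edges now: 2
Op 3: add_edge(C, F). Edges now: 3
Op 4: add_edge(B, H). Edges now: 4
Op 5: add_edge(A, E). Edges now: 5
Op 6: add_edge(D, E). Edges now: 6
Op 7: add_edge(G, D). Edges now: 7
Op 8: add_edge(C, E). Edges now: 8
Op 9: add_edge(H, E). Edges now: 9
Compute levels (Kahn BFS):
  sources (in-degree 0): A, B, C
  process A: level=0
    A->E: in-degree(E)=3, level(E)>=1
  process B: level=0
    B->G: in-degree(G)=0, level(G)=1, enqueue
    B->H: in-degree(H)=0, level(H)=1, enqueue
  process C: level=0
    C->E: in-degree(E)=2, level(E)>=1
    C->F: in-degree(F)=1, level(F)>=1
  process G: level=1
    G->D: in-degree(D)=0, level(D)=2, enqueue
    G->F: in-degree(F)=0, level(F)=2, enqueue
  process H: level=1
    H->E: in-degree(E)=1, level(E)>=2
  process D: level=2
    D->E: in-degree(E)=0, level(E)=3, enqueue
  process F: level=2
  process E: level=3
All levels: A:0, B:0, C:0, D:2, E:3, F:2, G:1, H:1
max level = 3

Answer: 3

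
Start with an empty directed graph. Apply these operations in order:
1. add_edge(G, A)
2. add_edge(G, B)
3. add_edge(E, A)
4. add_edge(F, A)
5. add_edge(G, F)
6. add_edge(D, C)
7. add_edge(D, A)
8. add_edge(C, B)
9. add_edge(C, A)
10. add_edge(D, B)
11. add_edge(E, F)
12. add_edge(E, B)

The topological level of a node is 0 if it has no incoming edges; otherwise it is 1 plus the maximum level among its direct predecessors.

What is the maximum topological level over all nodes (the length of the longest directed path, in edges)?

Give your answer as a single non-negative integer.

Answer: 2

Derivation:
Op 1: add_edge(G, A). Edges now: 1
Op 2: add_edge(G, B). Edges now: 2
Op 3: add_edge(E, A). Edges now: 3
Op 4: add_edge(F, A). Edges now: 4
Op 5: add_edge(G, F). Edges now: 5
Op 6: add_edge(D, C). Edges now: 6
Op 7: add_edge(D, A). Edges now: 7
Op 8: add_edge(C, B). Edges now: 8
Op 9: add_edge(C, A). Edges now: 9
Op 10: add_edge(D, B). Edges now: 10
Op 11: add_edge(E, F). Edges now: 11
Op 12: add_edge(E, B). Edges now: 12
Compute levels (Kahn BFS):
  sources (in-degree 0): D, E, G
  process D: level=0
    D->A: in-degree(A)=4, level(A)>=1
    D->B: in-degree(B)=3, level(B)>=1
    D->C: in-degree(C)=0, level(C)=1, enqueue
  process E: level=0
    E->A: in-degree(A)=3, level(A)>=1
    E->B: in-degree(B)=2, level(B)>=1
    E->F: in-degree(F)=1, level(F)>=1
  process G: level=0
    G->A: in-degree(A)=2, level(A)>=1
    G->B: in-degree(B)=1, level(B)>=1
    G->F: in-degree(F)=0, level(F)=1, enqueue
  process C: level=1
    C->A: in-degree(A)=1, level(A)>=2
    C->B: in-degree(B)=0, level(B)=2, enqueue
  process F: level=1
    F->A: in-degree(A)=0, level(A)=2, enqueue
  process B: level=2
  process A: level=2
All levels: A:2, B:2, C:1, D:0, E:0, F:1, G:0
max level = 2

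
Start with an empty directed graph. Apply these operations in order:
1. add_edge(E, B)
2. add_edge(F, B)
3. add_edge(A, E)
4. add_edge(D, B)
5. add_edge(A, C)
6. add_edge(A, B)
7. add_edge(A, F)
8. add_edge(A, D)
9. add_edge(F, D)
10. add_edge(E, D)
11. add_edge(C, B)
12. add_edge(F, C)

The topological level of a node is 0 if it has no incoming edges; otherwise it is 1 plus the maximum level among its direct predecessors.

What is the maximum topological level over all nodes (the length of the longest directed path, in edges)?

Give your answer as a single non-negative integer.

Op 1: add_edge(E, B). Edges now: 1
Op 2: add_edge(F, B). Edges now: 2
Op 3: add_edge(A, E). Edges now: 3
Op 4: add_edge(D, B). Edges now: 4
Op 5: add_edge(A, C). Edges now: 5
Op 6: add_edge(A, B). Edges now: 6
Op 7: add_edge(A, F). Edges now: 7
Op 8: add_edge(A, D). Edges now: 8
Op 9: add_edge(F, D). Edges now: 9
Op 10: add_edge(E, D). Edges now: 10
Op 11: add_edge(C, B). Edges now: 11
Op 12: add_edge(F, C). Edges now: 12
Compute levels (Kahn BFS):
  sources (in-degree 0): A
  process A: level=0
    A->B: in-degree(B)=4, level(B)>=1
    A->C: in-degree(C)=1, level(C)>=1
    A->D: in-degree(D)=2, level(D)>=1
    A->E: in-degree(E)=0, level(E)=1, enqueue
    A->F: in-degree(F)=0, level(F)=1, enqueue
  process E: level=1
    E->B: in-degree(B)=3, level(B)>=2
    E->D: in-degree(D)=1, level(D)>=2
  process F: level=1
    F->B: in-degree(B)=2, level(B)>=2
    F->C: in-degree(C)=0, level(C)=2, enqueue
    F->D: in-degree(D)=0, level(D)=2, enqueue
  process C: level=2
    C->B: in-degree(B)=1, level(B)>=3
  process D: level=2
    D->B: in-degree(B)=0, level(B)=3, enqueue
  process B: level=3
All levels: A:0, B:3, C:2, D:2, E:1, F:1
max level = 3

Answer: 3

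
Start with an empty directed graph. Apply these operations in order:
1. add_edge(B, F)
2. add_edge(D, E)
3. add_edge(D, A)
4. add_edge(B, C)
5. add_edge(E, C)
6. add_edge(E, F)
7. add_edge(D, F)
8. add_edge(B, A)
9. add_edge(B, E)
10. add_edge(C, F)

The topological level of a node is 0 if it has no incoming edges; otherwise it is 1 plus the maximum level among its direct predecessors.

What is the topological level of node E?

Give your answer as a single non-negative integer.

Op 1: add_edge(B, F). Edges now: 1
Op 2: add_edge(D, E). Edges now: 2
Op 3: add_edge(D, A). Edges now: 3
Op 4: add_edge(B, C). Edges now: 4
Op 5: add_edge(E, C). Edges now: 5
Op 6: add_edge(E, F). Edges now: 6
Op 7: add_edge(D, F). Edges now: 7
Op 8: add_edge(B, A). Edges now: 8
Op 9: add_edge(B, E). Edges now: 9
Op 10: add_edge(C, F). Edges now: 10
Compute levels (Kahn BFS):
  sources (in-degree 0): B, D
  process B: level=0
    B->A: in-degree(A)=1, level(A)>=1
    B->C: in-degree(C)=1, level(C)>=1
    B->E: in-degree(E)=1, level(E)>=1
    B->F: in-degree(F)=3, level(F)>=1
  process D: level=0
    D->A: in-degree(A)=0, level(A)=1, enqueue
    D->E: in-degree(E)=0, level(E)=1, enqueue
    D->F: in-degree(F)=2, level(F)>=1
  process A: level=1
  process E: level=1
    E->C: in-degree(C)=0, level(C)=2, enqueue
    E->F: in-degree(F)=1, level(F)>=2
  process C: level=2
    C->F: in-degree(F)=0, level(F)=3, enqueue
  process F: level=3
All levels: A:1, B:0, C:2, D:0, E:1, F:3
level(E) = 1

Answer: 1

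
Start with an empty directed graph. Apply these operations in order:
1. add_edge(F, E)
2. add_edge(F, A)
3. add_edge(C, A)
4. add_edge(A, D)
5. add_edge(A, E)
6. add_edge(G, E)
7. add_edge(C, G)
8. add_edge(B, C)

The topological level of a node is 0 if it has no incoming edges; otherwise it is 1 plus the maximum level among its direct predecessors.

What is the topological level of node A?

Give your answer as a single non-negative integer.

Op 1: add_edge(F, E). Edges now: 1
Op 2: add_edge(F, A). Edges now: 2
Op 3: add_edge(C, A). Edges now: 3
Op 4: add_edge(A, D). Edges now: 4
Op 5: add_edge(A, E). Edges now: 5
Op 6: add_edge(G, E). Edges now: 6
Op 7: add_edge(C, G). Edges now: 7
Op 8: add_edge(B, C). Edges now: 8
Compute levels (Kahn BFS):
  sources (in-degree 0): B, F
  process B: level=0
    B->C: in-degree(C)=0, level(C)=1, enqueue
  process F: level=0
    F->A: in-degree(A)=1, level(A)>=1
    F->E: in-degree(E)=2, level(E)>=1
  process C: level=1
    C->A: in-degree(A)=0, level(A)=2, enqueue
    C->G: in-degree(G)=0, level(G)=2, enqueue
  process A: level=2
    A->D: in-degree(D)=0, level(D)=3, enqueue
    A->E: in-degree(E)=1, level(E)>=3
  process G: level=2
    G->E: in-degree(E)=0, level(E)=3, enqueue
  process D: level=3
  process E: level=3
All levels: A:2, B:0, C:1, D:3, E:3, F:0, G:2
level(A) = 2

Answer: 2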